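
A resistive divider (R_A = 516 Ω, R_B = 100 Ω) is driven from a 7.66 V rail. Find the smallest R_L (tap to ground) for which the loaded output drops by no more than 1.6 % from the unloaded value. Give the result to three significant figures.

R_L(min) ≈ 5.15 kΩ

Output resistance R_th = R_A‖R_B = (516 × 100)/616.0 = 83.77 Ω.
The fractional drop is R_th/(R_th + R_L); requiring this ≤ 0.0160 gives R_L ≥ R_th(1/0.0160 − 1) = 83.77 × 61.50 = 5.15 kΩ.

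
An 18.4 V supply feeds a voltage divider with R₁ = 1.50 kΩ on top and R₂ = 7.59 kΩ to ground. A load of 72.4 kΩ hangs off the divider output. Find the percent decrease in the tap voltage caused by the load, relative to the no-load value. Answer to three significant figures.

1.70 %

The divider's output (Thévenin) resistance is R₁‖R₂ = 1.252 kΩ.
Fractional drop under load = R_th/(R_th + R_L) = 1.252 / (1.252 + 72.4) = 0.01701.
So the output falls by 1.70 %.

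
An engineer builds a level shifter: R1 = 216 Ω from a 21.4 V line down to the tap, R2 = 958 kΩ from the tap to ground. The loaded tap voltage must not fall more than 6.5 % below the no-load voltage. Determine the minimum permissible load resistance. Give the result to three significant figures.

Output resistance R_th = R1‖R2 = (216 × 958000)/958200 = 216.0 Ω.
The fractional drop is R_th/(R_th + R_L); requiring this ≤ 0.0650 gives R_L ≥ R_th(1/0.0650 − 1) = 216.0 × 14.38 = 3.11 kΩ.

R_L(min) ≈ 3.11 kΩ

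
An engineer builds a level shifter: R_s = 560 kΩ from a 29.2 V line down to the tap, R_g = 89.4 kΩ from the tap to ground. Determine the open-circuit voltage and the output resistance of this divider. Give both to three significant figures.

V_th is the open-circuit tap voltage: 29.2 × 89.4/(560 + 89.4) = 4.02 V.
With the supply zeroed, R_s and R_g appear in parallel from the tap: R_th = R_s‖R_g = (560 × 89.4)/649.4 = 77.1 kΩ.

V_th = 4.02 V, R_th = 77.1 kΩ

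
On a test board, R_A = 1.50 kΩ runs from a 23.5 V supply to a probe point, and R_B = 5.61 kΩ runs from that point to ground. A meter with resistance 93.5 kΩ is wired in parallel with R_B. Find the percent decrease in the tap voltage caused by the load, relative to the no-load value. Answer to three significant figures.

1.25 %

The divider's output (Thévenin) resistance is R_A‖R_B = 1.184 kΩ.
Fractional drop under load = R_th/(R_th + R_L) = 1.184 / (1.184 + 93.5) = 0.01250.
So the output falls by 1.25 %.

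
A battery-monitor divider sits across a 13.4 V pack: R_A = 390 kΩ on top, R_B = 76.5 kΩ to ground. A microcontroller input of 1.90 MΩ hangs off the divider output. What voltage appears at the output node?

The load sits in parallel with R_B: R_B‖R_L = (76.5 × 1900) / (76.5 + 1900) = 73.54 kΩ.
V_out = 13.4 × 73.54 / (390 + 73.54) = 13.4 × 73.54/463.5 = 2.13 V.

V_out ≈ 2.13 V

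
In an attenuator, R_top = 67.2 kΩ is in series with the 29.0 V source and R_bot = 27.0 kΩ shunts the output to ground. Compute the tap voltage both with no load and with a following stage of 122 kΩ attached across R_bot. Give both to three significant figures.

Open-circuit: V = 29.0 × 27.0/(67.2 + 27.0) = 8.31 V.
With the load, R_bot becomes R_bot‖R_L = 22.11 kΩ, so V = 29.0 × 22.11/89.31 = 7.18 V.

Unloaded: 8.31 V; loaded: 7.18 V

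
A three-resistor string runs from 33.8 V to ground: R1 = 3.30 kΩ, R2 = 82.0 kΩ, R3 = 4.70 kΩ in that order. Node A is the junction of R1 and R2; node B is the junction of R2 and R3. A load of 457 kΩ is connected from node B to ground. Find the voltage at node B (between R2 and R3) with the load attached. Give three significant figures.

At node B, R3 is in parallel with the load: R3‖R_L = 4.652 kΩ.
Below node A the resistance is R2 + (R3‖R_L) = 86.65 kΩ, so V_A = 33.8 × 86.65/89.95 = 32.56 V.
Then V_B = V_A × (R3‖R_L)/(R2 + R3‖R_L) = 32.56 × 4.652/86.65 = 1.75 V.

V ≈ 1.75 V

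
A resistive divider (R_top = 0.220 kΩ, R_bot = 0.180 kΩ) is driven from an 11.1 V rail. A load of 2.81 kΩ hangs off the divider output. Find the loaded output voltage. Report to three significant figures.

The load sits in parallel with R_bot: R_bot‖R_L = (180 × 2810) / (180 + 2810) = 169.2 Ω.
V_out = 11.1 × 169.2 / (220 + 169.2) = 11.1 × 169.2/389.2 = 4.83 V.
(Unloaded it would have been 5.00 V.)

V_out ≈ 4.83 V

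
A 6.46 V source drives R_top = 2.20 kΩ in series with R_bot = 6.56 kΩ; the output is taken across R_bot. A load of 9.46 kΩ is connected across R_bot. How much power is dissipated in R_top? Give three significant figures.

Total resistance from the source is R_top + (R_bot‖R_L) = 6.074 kΩ, so I = 6.46/6.074 kΩ = 1.064 mA.
P = I²·R_top = (1.064 mA)² × 2.20 kΩ = 2.49 mW.

P ≈ 2.49 mW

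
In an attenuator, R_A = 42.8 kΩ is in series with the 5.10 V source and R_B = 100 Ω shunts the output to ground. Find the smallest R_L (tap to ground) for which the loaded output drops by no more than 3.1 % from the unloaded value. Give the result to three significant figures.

Output resistance R_th = R_A‖R_B = (42800 × 100)/42900 = 99.77 Ω.
The fractional drop is R_th/(R_th + R_L); requiring this ≤ 0.0310 gives R_L ≥ R_th(1/0.0310 − 1) = 99.77 × 31.26 = 3.12 kΩ.

R_L(min) ≈ 3.12 kΩ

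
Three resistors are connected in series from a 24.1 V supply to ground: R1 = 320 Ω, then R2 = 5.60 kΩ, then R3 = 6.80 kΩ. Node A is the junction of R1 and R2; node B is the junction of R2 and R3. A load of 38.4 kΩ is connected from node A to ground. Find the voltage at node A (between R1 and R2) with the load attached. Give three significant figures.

V ≈ 23.3 V

Below node A the series string R2+R3 = 12400 Ω sits in parallel with the 38400 Ω load: 9373 Ω.
V_A = 24.1 × 9373/(320 + 9373) = 23.3 V.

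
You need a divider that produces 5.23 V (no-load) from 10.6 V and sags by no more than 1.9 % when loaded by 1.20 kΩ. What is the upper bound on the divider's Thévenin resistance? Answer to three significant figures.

R_th ≤ 23.2 Ω

Loading drop = R_th/(R_th + R_L) ≤ 0.0190, so R_th ≤ R_L · ε/(1−ε) = 1.20 kΩ × 0.0190/0.9810 = 23.2 Ω.
(Any R1, R2 with R2/(R1+R2) = 0.493 and R1‖R2 ≤ 23.2 Ω will meet the spec.)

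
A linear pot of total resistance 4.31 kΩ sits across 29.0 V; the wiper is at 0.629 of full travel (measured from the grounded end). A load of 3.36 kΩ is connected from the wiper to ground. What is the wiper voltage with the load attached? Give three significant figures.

The wiper splits the pot into (1−α)R = 1.599 kΩ above and αR = 2.711 kΩ below.
Lower section ‖ load = 1.500 kΩ.
V_wiper = 29.0 × 1.500/(1.599 + 1.500) = 14.0 V.

V ≈ 14.0 V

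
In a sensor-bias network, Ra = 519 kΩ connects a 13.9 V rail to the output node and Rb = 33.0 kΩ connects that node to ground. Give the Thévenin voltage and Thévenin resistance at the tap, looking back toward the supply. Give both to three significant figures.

V_th is the open-circuit tap voltage: 13.9 × 33.0/(519 + 33.0) = 0.831 V.
With the supply zeroed, Ra and Rb appear in parallel from the tap: R_th = Ra‖Rb = (519 × 33.0)/552.0 = 31.0 kΩ.

V_th = 0.831 V, R_th = 31.0 kΩ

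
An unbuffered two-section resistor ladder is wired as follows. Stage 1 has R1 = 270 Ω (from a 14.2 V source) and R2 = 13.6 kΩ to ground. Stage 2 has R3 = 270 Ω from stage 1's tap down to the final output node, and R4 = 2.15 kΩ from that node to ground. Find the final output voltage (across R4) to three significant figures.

V_out ≈ 11.2 V

Stage 2 presents R3+R4 = 2420 Ω as a load on stage 1's tap.
Stage 1's lower leg becomes R2‖(R3+R4) = 2054 Ω, so V_mid = 14.2 × 2054/2324 = 12.55 V.
Stage 2 is itself unloaded: V_out = V_mid × R4/(R3+R4) = 12.55 × 2150/2420 = 11.2 V.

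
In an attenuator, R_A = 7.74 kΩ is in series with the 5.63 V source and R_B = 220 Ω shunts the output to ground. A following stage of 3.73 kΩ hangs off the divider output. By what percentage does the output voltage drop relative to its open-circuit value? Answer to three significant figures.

The divider's output (Thévenin) resistance is R_A‖R_B = 213.9 Ω.
Fractional drop under load = R_th/(R_th + R_L) = 213.9 / (213.9 + 3730) = 0.05424.
So the output falls by 5.42 %.

5.42 %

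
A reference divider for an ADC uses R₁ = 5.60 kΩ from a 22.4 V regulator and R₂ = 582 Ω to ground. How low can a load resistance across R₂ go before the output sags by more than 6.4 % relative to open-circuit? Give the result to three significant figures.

R_L(min) ≈ 7.71 kΩ

Output resistance R_th = R₁‖R₂ = (5600 × 582)/6182 = 527.2 Ω.
The fractional drop is R_th/(R_th + R_L); requiring this ≤ 0.0640 gives R_L ≥ R_th(1/0.0640 − 1) = 527.2 × 14.62 = 7.71 kΩ.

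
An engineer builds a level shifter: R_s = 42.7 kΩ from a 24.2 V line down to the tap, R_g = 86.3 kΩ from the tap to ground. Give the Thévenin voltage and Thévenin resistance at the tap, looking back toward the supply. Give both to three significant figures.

V_th = 16.2 V, R_th = 28.6 kΩ

V_th is the open-circuit tap voltage: 24.2 × 86.3/(42.7 + 86.3) = 16.2 V.
With the supply zeroed, R_s and R_g appear in parallel from the tap: R_th = R_s‖R_g = (42.7 × 86.3)/129.0 = 28.6 kΩ.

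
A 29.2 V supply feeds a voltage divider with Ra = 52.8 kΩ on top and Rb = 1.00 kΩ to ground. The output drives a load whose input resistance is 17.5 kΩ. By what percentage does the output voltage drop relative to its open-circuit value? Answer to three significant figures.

5.31 %

The divider's output (Thévenin) resistance is Ra‖Rb = 0.9814 kΩ.
Fractional drop under load = R_th/(R_th + R_L) = 0.9814 / (0.9814 + 17.5) = 0.05310.
So the output falls by 5.31 %.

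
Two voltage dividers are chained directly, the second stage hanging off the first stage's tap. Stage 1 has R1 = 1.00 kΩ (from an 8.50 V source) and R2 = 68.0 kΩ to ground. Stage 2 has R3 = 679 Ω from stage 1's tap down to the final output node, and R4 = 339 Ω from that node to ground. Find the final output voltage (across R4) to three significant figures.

Stage 2 presents R3+R4 = 1018 Ω as a load on stage 1's tap.
Stage 1's lower leg becomes R2‖(R3+R4) = 1003 Ω, so V_mid = 8.50 × 1003/2003 = 4.256 V.
Stage 2 is itself unloaded: V_out = V_mid × R4/(R3+R4) = 4.256 × 339/1018 = 1.42 V.

V_out ≈ 1.42 V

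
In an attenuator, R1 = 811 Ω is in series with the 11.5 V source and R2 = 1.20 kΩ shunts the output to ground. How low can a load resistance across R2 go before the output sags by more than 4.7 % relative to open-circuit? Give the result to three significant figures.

R_L(min) ≈ 9.81 kΩ

Output resistance R_th = R1‖R2 = (811 × 1200)/2011 = 483.9 Ω.
The fractional drop is R_th/(R_th + R_L); requiring this ≤ 0.0470 gives R_L ≥ R_th(1/0.0470 − 1) = 483.9 × 20.28 = 9.81 kΩ.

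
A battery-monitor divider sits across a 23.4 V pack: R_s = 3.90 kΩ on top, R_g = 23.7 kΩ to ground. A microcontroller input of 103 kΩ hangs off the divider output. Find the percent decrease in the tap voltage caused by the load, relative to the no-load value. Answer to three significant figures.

3.15 %

The divider's output (Thévenin) resistance is R_s‖R_g = 3.349 kΩ.
Fractional drop under load = R_th/(R_th + R_L) = 3.349 / (3.349 + 103) = 0.03149.
So the output falls by 3.15 %.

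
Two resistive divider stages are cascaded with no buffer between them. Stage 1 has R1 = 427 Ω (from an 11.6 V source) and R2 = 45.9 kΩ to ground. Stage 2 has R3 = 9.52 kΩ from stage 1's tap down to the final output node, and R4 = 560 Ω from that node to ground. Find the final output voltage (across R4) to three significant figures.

V_out ≈ 0.613 V

Stage 2 presents R3+R4 = 10080 Ω as a load on stage 1's tap.
Stage 1's lower leg becomes R2‖(R3+R4) = 8265 Ω, so V_mid = 11.6 × 8265/8692 = 11.03 V.
Stage 2 is itself unloaded: V_out = V_mid × R4/(R3+R4) = 11.03 × 560/10080 = 0.613 V.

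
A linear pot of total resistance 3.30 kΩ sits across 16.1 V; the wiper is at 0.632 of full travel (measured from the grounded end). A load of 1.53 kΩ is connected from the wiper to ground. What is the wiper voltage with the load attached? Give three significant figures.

V ≈ 6.78 V

The wiper splits the pot into (1−α)R = 1.214 kΩ above and αR = 2.086 kΩ below.
Lower section ‖ load = 0.8826 kΩ.
V_wiper = 16.1 × 0.8826/(1.214 + 0.8826) = 6.78 V.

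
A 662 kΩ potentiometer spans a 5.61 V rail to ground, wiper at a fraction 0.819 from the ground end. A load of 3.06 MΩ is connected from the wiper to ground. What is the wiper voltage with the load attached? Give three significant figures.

The wiper splits the pot into (1−α)R = 119.8 kΩ above and αR = 542.2 kΩ below.
Lower section ‖ load = 460.6 kΩ.
V_wiper = 5.61 × 460.6/(119.8 + 460.6) = 4.45 V.

V ≈ 4.45 V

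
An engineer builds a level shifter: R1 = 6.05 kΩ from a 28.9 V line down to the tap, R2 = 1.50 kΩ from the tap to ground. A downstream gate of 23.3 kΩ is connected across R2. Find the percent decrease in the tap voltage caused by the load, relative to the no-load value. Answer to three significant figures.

The divider's output (Thévenin) resistance is R1‖R2 = 1.202 kΩ.
Fractional drop under load = R_th/(R_th + R_L) = 1.202 / (1.202 + 23.3) = 0.04906.
So the output falls by 4.91 %.

4.91 %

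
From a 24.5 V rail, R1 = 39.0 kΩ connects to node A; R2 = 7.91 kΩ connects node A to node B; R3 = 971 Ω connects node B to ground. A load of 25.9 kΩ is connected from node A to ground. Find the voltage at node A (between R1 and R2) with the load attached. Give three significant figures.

Below node A the series string R2+R3 = 8881 Ω sits in parallel with the 25900 Ω load: 6613 Ω.
V_A = 24.5 × 6613/(39000 + 6613) = 3.55 V.

V ≈ 3.55 V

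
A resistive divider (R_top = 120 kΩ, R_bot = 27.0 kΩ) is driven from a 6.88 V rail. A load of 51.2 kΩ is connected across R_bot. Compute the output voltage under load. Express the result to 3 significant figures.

The load sits in parallel with R_bot: R_bot‖R_L = (27.0 × 51.2) / (27.0 + 51.2) = 17.68 kΩ.
V_out = 6.88 × 17.68 / (120 + 17.68) = 6.88 × 17.68/137.7 = 0.883 V.
(Unloaded it would have been 1.26 V.)

V_out ≈ 0.883 V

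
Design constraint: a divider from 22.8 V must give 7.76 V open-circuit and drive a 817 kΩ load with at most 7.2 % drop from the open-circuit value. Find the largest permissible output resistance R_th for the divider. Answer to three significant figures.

R_th ≤ 63.4 kΩ

Loading drop = R_th/(R_th + R_L) ≤ 0.0720, so R_th ≤ R_L · ε/(1−ε) = 817 kΩ × 0.0720/0.9280 = 63.4 kΩ.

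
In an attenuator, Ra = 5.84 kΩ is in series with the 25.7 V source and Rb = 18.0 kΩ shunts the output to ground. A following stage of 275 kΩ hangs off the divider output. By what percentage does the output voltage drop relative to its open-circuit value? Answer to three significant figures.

The divider's output (Thévenin) resistance is Ra‖Rb = 4.409 kΩ.
Fractional drop under load = R_th/(R_th + R_L) = 4.409 / (4.409 + 275) = 0.01578.
So the output falls by 1.58 %.

1.58 %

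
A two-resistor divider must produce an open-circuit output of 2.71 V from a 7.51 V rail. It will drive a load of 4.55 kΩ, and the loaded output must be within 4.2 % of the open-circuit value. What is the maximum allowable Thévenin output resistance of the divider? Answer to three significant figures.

R_th ≤ 199 Ω

Loading drop = R_th/(R_th + R_L) ≤ 0.0420, so R_th ≤ R_L · ε/(1−ε) = 4.55 kΩ × 0.0420/0.9580 = 199 Ω.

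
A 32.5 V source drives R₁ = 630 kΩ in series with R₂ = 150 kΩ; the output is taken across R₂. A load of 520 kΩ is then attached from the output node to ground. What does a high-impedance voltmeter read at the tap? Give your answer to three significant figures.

V_out ≈ 5.07 V

The load sits in parallel with R₂: R₂‖R_L = (150 × 520) / (150 + 520) = 116.4 kΩ.
V_out = 32.5 × 116.4 / (630 + 116.4) = 32.5 × 116.4/746.4 = 5.07 V.
(Unloaded it would have been 6.25 V.)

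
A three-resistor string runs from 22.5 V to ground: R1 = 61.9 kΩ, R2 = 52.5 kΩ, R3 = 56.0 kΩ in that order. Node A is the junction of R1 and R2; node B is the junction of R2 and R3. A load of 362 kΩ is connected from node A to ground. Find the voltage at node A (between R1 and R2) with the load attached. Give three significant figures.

V ≈ 12.9 V

Below node A the series string R2+R3 = 108.5 kΩ sits in parallel with the 362 kΩ load: 83.48 kΩ.
V_A = 22.5 × 83.48/(61.9 + 83.48) = 12.9 V.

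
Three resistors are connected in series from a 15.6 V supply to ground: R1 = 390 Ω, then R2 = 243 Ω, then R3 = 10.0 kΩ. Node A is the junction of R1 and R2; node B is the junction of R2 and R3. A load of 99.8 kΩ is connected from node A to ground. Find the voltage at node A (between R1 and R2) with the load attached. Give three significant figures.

Below node A the series string R2+R3 = 10240 Ω sits in parallel with the 99800 Ω load: 9290 Ω.
V_A = 15.6 × 9290/(390 + 9290) = 15.0 V.

V ≈ 15.0 V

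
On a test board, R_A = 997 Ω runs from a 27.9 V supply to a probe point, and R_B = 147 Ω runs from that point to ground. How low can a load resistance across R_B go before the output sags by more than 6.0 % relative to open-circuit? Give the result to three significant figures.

Output resistance R_th = R_A‖R_B = (997 × 147)/1144 = 128.1 Ω.
The fractional drop is R_th/(R_th + R_L); requiring this ≤ 0.0600 gives R_L ≥ R_th(1/0.0600 − 1) = 128.1 × 15.67 = 2.01 kΩ.

R_L(min) ≈ 2.01 kΩ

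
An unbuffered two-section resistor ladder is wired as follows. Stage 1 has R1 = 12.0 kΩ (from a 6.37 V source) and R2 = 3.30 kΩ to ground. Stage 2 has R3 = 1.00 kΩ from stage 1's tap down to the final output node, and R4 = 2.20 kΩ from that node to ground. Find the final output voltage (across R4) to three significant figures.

V_out ≈ 0.522 V

Stage 2 presents R3+R4 = 3.200 kΩ as a load on stage 1's tap.
Stage 1's lower leg becomes R2‖(R3+R4) = 1.625 kΩ, so V_mid = 6.37 × 1.625/13.62 = 0.7596 V.
Stage 2 is itself unloaded: V_out = V_mid × R4/(R3+R4) = 0.7596 × 2.20/3.200 = 0.522 V.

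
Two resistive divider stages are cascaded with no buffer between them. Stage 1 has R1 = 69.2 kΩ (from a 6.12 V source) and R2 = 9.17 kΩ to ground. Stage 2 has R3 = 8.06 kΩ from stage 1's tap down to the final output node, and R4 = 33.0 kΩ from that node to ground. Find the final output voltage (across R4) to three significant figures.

Stage 2 presents R3+R4 = 41.06 kΩ as a load on stage 1's tap.
Stage 1's lower leg becomes R2‖(R3+R4) = 7.496 kΩ, so V_mid = 6.12 × 7.496/76.70 = 0.5981 V.
Stage 2 is itself unloaded: V_out = V_mid × R4/(R3+R4) = 0.5981 × 33.0/41.06 = 0.481 V.

V_out ≈ 0.481 V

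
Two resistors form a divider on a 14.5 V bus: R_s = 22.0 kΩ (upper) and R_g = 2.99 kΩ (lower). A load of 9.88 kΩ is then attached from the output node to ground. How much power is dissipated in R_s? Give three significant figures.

P ≈ 7.84 mW

Total resistance from the source is R_s + (R_g‖R_L) = 24.30 kΩ, so I = 14.5/24.30 kΩ = 0.5968 mA.
P = I²·R_s = (0.5968 mA)² × 22.0 kΩ = 7.84 mW.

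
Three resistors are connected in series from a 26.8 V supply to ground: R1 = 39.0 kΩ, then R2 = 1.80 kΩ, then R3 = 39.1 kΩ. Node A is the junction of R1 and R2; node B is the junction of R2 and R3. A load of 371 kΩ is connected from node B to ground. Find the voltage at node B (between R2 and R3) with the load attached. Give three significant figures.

V ≈ 12.4 V

At node B, R3 is in parallel with the load: R3‖R_L = 35.37 kΩ.
Below node A the resistance is R2 + (R3‖R_L) = 37.17 kΩ, so V_A = 26.8 × 37.17/76.17 = 13.08 V.
Then V_B = V_A × (R3‖R_L)/(R2 + R3‖R_L) = 13.08 × 35.37/37.17 = 12.4 V.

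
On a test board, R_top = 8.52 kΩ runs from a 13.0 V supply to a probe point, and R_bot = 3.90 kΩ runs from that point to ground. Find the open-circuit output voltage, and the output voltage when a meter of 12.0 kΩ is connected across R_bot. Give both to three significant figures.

Open-circuit: V = 13.0 × 3.90/(8.52 + 3.90) = 4.08 V.
With the load, R_bot becomes R_bot‖R_L = 2.943 kΩ, so V = 13.0 × 2.943/11.46 = 3.34 V.

Unloaded: 4.08 V; loaded: 3.34 V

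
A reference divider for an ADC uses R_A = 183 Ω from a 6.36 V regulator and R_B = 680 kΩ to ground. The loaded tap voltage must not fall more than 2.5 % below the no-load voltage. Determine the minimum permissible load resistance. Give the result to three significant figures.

R_L(min) ≈ 7.14 kΩ

Output resistance R_th = R_A‖R_B = (183 × 680000)/680200 = 183.0 Ω.
The fractional drop is R_th/(R_th + R_L); requiring this ≤ 0.0250 gives R_L ≥ R_th(1/0.0250 − 1) = 183.0 × 39.00 = 7.14 kΩ.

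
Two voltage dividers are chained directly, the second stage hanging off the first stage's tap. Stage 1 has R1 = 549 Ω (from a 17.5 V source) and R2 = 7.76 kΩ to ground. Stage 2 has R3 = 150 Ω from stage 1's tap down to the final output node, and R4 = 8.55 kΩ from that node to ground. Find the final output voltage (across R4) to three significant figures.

V_out ≈ 15.2 V

Stage 2 presents R3+R4 = 8700 Ω as a load on stage 1's tap.
Stage 1's lower leg becomes R2‖(R3+R4) = 4102 Ω, so V_mid = 17.5 × 4102/4651 = 15.43 V.
Stage 2 is itself unloaded: V_out = V_mid × R4/(R3+R4) = 15.43 × 8550/8700 = 15.2 V.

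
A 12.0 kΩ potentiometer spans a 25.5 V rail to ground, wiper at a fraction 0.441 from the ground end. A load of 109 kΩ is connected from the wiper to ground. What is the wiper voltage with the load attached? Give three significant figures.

V ≈ 10.9 V

The wiper splits the pot into (1−α)R = 6.708 kΩ above and αR = 5.292 kΩ below.
Lower section ‖ load = 5.047 kΩ.
V_wiper = 25.5 × 5.047/(6.708 + 5.047) = 10.9 V.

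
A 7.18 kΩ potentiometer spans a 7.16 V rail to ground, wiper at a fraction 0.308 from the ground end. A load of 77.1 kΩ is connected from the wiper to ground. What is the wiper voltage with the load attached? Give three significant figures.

V ≈ 2.16 V

The wiper splits the pot into (1−α)R = 4.969 kΩ above and αR = 2.211 kΩ below.
Lower section ‖ load = 2.150 kΩ.
V_wiper = 7.16 × 2.150/(4.969 + 2.150) = 2.16 V.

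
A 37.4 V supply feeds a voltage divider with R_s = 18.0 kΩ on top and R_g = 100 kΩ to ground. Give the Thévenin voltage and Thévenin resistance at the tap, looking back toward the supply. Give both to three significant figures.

V_th = 31.7 V, R_th = 15.3 kΩ

V_th is the open-circuit tap voltage: 37.4 × 100/(18.0 + 100) = 31.7 V.
With the supply zeroed, R_s and R_g appear in parallel from the tap: R_th = R_s‖R_g = (18.0 × 100)/118.0 = 15.3 kΩ.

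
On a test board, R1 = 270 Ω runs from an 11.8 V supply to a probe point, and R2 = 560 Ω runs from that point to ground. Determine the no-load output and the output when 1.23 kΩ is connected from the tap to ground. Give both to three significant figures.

Unloaded: 7.96 V; loaded: 6.93 V

Open-circuit: V = 11.8 × 560/(270 + 560) = 7.96 V.
With the load, R2 becomes R2‖R_L = 384.8 Ω, so V = 11.8 × 384.8/654.8 = 6.93 V.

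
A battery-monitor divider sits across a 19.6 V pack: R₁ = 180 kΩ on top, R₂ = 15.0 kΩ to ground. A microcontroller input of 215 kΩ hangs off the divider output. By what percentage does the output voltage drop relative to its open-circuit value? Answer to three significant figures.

The divider's output (Thévenin) resistance is R₁‖R₂ = 13.85 kΩ.
Fractional drop under load = R_th/(R_th + R_L) = 13.85 / (13.85 + 215) = 0.06050.
So the output falls by 6.05 %.

6.05 %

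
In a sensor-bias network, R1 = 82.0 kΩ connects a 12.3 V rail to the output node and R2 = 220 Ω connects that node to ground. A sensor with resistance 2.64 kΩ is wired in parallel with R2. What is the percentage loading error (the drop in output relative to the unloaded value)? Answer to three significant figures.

The divider's output (Thévenin) resistance is R1‖R2 = 219.4 Ω.
Fractional drop under load = R_th/(R_th + R_L) = 219.4 / (219.4 + 2640) = 0.07673.
So the output falls by 7.67 %.

7.67 %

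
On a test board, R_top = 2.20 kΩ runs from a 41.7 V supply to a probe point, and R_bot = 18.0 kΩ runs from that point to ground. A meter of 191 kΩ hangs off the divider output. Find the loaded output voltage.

The load sits in parallel with R_bot: R_bot‖R_L = (18.0 × 191) / (18.0 + 191) = 16.45 kΩ.
V_out = 41.7 × 16.45 / (2.20 + 16.45) = 41.7 × 16.45/18.65 = 36.8 V.

V_out ≈ 36.8 V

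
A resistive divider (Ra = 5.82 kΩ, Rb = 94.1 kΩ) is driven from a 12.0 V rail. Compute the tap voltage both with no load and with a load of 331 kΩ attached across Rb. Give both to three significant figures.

Unloaded: 11.3 V; loaded: 11.1 V

Open-circuit: V = 12.0 × 94.1/(5.82 + 94.1) = 11.3 V.
With the load, Rb becomes Rb‖R_L = 73.27 kΩ, so V = 12.0 × 73.27/79.09 = 11.1 V.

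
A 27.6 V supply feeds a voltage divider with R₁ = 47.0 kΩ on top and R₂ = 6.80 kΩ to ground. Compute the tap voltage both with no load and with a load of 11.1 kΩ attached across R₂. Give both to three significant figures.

Open-circuit: V = 27.6 × 6.80/(47.0 + 6.80) = 3.49 V.
With the load, R₂ becomes R₂‖R_L = 4.217 kΩ, so V = 27.6 × 4.217/51.22 = 2.27 V.

Unloaded: 3.49 V; loaded: 2.27 V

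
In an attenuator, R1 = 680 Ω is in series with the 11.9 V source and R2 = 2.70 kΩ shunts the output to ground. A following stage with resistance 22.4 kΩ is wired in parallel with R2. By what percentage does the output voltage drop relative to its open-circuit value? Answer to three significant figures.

The divider's output (Thévenin) resistance is R1‖R2 = 543.2 Ω.
Fractional drop under load = R_th/(R_th + R_L) = 543.2 / (543.2 + 22400) = 0.02368.
So the output falls by 2.37 %.

2.37 %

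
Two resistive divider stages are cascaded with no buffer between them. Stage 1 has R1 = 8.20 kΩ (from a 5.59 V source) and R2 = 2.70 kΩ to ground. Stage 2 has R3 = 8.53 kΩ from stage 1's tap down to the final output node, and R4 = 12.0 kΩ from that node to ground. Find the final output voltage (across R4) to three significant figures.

Stage 2 presents R3+R4 = 20.53 kΩ as a load on stage 1's tap.
Stage 1's lower leg becomes R2‖(R3+R4) = 2.386 kΩ, so V_mid = 5.59 × 2.386/10.59 = 1.260 V.
Stage 2 is itself unloaded: V_out = V_mid × R4/(R3+R4) = 1.260 × 12.0/20.53 = 0.736 V.

V_out ≈ 0.736 V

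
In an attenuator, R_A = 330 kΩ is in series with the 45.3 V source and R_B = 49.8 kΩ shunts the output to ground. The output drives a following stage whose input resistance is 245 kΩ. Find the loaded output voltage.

The load sits in parallel with R_B: R_B‖R_L = (49.8 × 245) / (49.8 + 245) = 41.39 kΩ.
V_out = 45.3 × 41.39 / (330 + 41.39) = 45.3 × 41.39/371.4 = 5.05 V.
(Unloaded it would have been 5.94 V.)

V_out ≈ 5.05 V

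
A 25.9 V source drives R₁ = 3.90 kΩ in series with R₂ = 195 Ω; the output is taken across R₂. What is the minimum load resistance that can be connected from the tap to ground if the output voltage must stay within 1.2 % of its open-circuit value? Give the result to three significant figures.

Output resistance R_th = R₁‖R₂ = (3900 × 195)/4095 = 185.7 Ω.
The fractional drop is R_th/(R_th + R_L); requiring this ≤ 0.0120 gives R_L ≥ R_th(1/0.0120 − 1) = 185.7 × 82.33 = 15.3 kΩ.

R_L(min) ≈ 15.3 kΩ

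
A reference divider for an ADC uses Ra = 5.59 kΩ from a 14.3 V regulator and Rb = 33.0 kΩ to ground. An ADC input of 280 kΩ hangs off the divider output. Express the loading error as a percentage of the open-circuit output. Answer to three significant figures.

The divider's output (Thévenin) resistance is Ra‖Rb = 4.780 kΩ.
Fractional drop under load = R_th/(R_th + R_L) = 4.780 / (4.780 + 280) = 0.01679.
So the output falls by 1.68 %.

1.68 %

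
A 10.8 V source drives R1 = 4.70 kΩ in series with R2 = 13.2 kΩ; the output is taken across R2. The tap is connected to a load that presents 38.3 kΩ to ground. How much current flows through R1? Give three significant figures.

I ≈ 0.744 mA

R2‖R_L = 9.817 kΩ, so the source sees R1 + R2‖R_L = 14.52 kΩ.
I = 10.8 V / 14.52 kΩ = 0.744 mA.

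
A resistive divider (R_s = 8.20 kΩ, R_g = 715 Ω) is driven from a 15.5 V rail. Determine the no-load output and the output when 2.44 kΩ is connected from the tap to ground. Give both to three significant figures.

Open-circuit: V = 15.5 × 715/(8200 + 715) = 1.24 V.
With the load, R_g becomes R_g‖R_L = 553.0 Ω, so V = 15.5 × 553.0/8753 = 0.979 V.

Unloaded: 1.24 V; loaded: 0.979 V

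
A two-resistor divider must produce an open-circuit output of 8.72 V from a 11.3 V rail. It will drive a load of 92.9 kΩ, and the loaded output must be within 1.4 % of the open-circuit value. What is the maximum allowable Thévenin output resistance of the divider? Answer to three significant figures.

R_th ≤ 1.32 kΩ

Loading drop = R_th/(R_th + R_L) ≤ 0.0140, so R_th ≤ R_L · ε/(1−ε) = 92.9 kΩ × 0.0140/0.9860 = 1.32 kΩ.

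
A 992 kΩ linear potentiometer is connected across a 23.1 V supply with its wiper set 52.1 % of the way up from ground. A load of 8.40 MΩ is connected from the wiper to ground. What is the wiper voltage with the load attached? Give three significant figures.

The wiper splits the pot into (1−α)R = 475.2 kΩ above and αR = 516.8 kΩ below.
Lower section ‖ load = 486.9 kΩ.
V_wiper = 23.1 × 486.9/(475.2 + 486.9) = 11.7 V.

V ≈ 11.7 V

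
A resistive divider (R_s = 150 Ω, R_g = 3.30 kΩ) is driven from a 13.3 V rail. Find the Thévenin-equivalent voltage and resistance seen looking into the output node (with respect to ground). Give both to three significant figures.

V_th = 12.7 V, R_th = 143 Ω

V_th is the open-circuit tap voltage: 13.3 × 3300/(150 + 3300) = 12.7 V.
With the supply zeroed, R_s and R_g appear in parallel from the tap: R_th = R_s‖R_g = (150 × 3300)/3450 = 143 Ω.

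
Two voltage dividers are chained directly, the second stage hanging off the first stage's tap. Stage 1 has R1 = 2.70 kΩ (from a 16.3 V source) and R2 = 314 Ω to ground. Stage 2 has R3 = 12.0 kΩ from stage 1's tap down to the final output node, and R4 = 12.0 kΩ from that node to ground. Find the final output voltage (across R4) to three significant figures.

V_out ≈ 0.839 V

Stage 2 presents R3+R4 = 24000 Ω as a load on stage 1's tap.
Stage 1's lower leg becomes R2‖(R3+R4) = 309.9 Ω, so V_mid = 16.3 × 309.9/3010 = 1.678 V.
Stage 2 is itself unloaded: V_out = V_mid × R4/(R3+R4) = 1.678 × 12000/24000 = 0.839 V.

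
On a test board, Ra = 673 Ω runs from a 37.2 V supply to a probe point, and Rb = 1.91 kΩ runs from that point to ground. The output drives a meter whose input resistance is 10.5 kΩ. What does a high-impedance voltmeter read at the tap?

V_out ≈ 26.3 V

The load sits in parallel with Rb: Rb‖R_L = (1910 × 10500) / (1910 + 10500) = 1616 Ω.
V_out = 37.2 × 1616 / (673 + 1616) = 37.2 × 1616/2289 = 26.3 V.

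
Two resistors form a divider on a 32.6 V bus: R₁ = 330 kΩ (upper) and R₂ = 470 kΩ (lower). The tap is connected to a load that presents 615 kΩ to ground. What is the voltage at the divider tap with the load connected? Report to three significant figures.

The load sits in parallel with R₂: R₂‖R_L = (470 × 615) / (470 + 615) = 266.4 kΩ.
V_out = 32.6 × 266.4 / (330 + 266.4) = 32.6 × 266.4/596.4 = 14.6 V.

V_out ≈ 14.6 V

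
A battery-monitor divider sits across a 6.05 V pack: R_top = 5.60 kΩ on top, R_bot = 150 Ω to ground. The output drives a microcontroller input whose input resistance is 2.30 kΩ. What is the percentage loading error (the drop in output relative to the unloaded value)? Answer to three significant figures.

5.97 %

The divider's output (Thévenin) resistance is R_top‖R_bot = 146.1 Ω.
Fractional drop under load = R_th/(R_th + R_L) = 146.1 / (146.1 + 2300) = 0.05972.
So the output falls by 5.97 %.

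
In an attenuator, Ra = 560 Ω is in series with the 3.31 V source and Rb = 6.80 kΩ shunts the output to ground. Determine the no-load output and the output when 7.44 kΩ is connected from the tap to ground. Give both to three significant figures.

Open-circuit: V = 3.31 × 6800/(560 + 6800) = 3.06 V.
With the load, Rb becomes Rb‖R_L = 3553 Ω, so V = 3.31 × 3553/4113 = 2.86 V.

Unloaded: 3.06 V; loaded: 2.86 V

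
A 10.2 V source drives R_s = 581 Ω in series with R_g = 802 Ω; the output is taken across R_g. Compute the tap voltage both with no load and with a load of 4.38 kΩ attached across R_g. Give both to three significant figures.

Unloaded: 5.91 V; loaded: 5.49 V

Open-circuit: V = 10.2 × 802/(581 + 802) = 5.91 V.
With the load, R_g becomes R_g‖R_L = 677.9 Ω, so V = 10.2 × 677.9/1259 = 5.49 V.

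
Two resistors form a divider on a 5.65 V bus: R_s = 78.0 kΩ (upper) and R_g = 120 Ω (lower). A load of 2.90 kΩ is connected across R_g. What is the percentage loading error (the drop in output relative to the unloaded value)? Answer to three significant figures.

3.97 %

The divider's output (Thévenin) resistance is R_s‖R_g = 119.8 Ω.
Fractional drop under load = R_th/(R_th + R_L) = 119.8 / (119.8 + 2900) = 0.03968.
So the output falls by 3.97 %.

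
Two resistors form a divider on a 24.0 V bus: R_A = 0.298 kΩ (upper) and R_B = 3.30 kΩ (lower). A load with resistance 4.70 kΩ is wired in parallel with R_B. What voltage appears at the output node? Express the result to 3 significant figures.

The load sits in parallel with R_B: R_B‖R_L = (3300 × 4700) / (3300 + 4700) = 1939 Ω.
V_out = 24.0 × 1939 / (298 + 1939) = 24.0 × 1939/2237 = 20.8 V.

V_out ≈ 20.8 V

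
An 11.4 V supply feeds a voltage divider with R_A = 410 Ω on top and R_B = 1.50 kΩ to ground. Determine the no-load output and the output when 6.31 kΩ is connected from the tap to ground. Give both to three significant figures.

Open-circuit: V = 11.4 × 1500/(410 + 1500) = 8.95 V.
With the load, R_B becomes R_B‖R_L = 1212 Ω, so V = 11.4 × 1212/1622 = 8.52 V.

Unloaded: 8.95 V; loaded: 8.52 V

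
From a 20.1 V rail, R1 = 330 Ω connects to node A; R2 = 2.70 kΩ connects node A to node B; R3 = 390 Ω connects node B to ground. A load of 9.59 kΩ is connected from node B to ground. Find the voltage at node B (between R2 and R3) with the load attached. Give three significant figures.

At node B, R3 is in parallel with the load: R3‖R_L = 374.8 Ω.
Below node A the resistance is R2 + (R3‖R_L) = 3075 Ω, so V_A = 20.1 × 3075/3405 = 18.15 V.
Then V_B = V_A × (R3‖R_L)/(R2 + R3‖R_L) = 18.15 × 374.8/3075 = 2.21 V.

V ≈ 2.21 V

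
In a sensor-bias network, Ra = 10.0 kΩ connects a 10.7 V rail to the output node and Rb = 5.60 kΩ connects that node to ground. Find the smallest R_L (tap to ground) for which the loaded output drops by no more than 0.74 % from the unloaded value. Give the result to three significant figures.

R_L(min) ≈ 482 kΩ

Output resistance R_th = Ra‖Rb = (10.0 × 5.60)/15.60 = 3.590 kΩ.
The fractional drop is R_th/(R_th + R_L); requiring this ≤ 0.00740 gives R_L ≥ R_th(1/0.00740 − 1) = 3.590 × 134.1 = 482 kΩ.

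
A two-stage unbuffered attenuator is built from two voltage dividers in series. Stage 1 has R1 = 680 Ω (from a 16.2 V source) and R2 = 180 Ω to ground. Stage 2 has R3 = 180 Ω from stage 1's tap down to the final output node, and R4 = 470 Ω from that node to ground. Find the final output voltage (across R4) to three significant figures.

Stage 2 presents R3+R4 = 650.0 Ω as a load on stage 1's tap.
Stage 1's lower leg becomes R2‖(R3+R4) = 141.0 Ω, so V_mid = 16.2 × 141.0/821.0 = 2.782 V.
Stage 2 is itself unloaded: V_out = V_mid × R4/(R3+R4) = 2.782 × 470/650.0 = 2.01 V.

V_out ≈ 2.01 V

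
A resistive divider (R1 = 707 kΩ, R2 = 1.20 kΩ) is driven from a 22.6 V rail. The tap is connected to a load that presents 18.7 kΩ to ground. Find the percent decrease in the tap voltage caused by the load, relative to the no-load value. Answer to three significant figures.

6.02 %

The divider's output (Thévenin) resistance is R1‖R2 = 1.198 kΩ.
Fractional drop under load = R_th/(R_th + R_L) = 1.198 / (1.198 + 18.7) = 0.06021.
So the output falls by 6.02 %.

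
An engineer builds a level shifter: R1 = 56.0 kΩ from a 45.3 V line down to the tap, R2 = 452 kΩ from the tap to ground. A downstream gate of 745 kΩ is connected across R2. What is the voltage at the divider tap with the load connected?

The load sits in parallel with R2: R2‖R_L = (452 × 745) / (452 + 745) = 281.3 kΩ.
V_out = 45.3 × 281.3 / (56.0 + 281.3) = 45.3 × 281.3/337.3 = 37.8 V.
(Unloaded it would have been 40.3 V.)

V_out ≈ 37.8 V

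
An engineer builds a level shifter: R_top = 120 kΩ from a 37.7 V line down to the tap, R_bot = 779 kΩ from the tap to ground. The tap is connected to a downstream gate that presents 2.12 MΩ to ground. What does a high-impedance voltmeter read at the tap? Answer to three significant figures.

The load sits in parallel with R_bot: R_bot‖R_L = (779 × 2120) / (779 + 2120) = 569.7 kΩ.
V_out = 37.7 × 569.7 / (120 + 569.7) = 37.7 × 569.7/689.7 = 31.1 V.
(Unloaded it would have been 32.7 V.)

V_out ≈ 31.1 V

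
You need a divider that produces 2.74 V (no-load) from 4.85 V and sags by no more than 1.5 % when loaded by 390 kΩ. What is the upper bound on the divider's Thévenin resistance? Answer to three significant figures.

Loading drop = R_th/(R_th + R_L) ≤ 0.0150, so R_th ≤ R_L · ε/(1−ε) = 390 kΩ × 0.0150/0.9850 = 5.94 kΩ.

R_th ≤ 5.94 kΩ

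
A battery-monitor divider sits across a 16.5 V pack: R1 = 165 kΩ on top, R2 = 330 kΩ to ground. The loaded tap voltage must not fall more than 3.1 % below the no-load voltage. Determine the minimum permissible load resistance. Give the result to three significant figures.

R_L(min) ≈ 3.44 MΩ

Output resistance R_th = R1‖R2 = (165 × 330)/495.0 = 110.0 kΩ.
The fractional drop is R_th/(R_th + R_L); requiring this ≤ 0.0310 gives R_L ≥ R_th(1/0.0310 − 1) = 110.0 × 31.26 = 3.44 MΩ.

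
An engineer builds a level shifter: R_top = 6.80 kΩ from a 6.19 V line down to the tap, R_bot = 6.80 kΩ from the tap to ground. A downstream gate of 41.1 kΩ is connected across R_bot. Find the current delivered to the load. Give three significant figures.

R_bot‖R_L = 5.835 kΩ; V_out = 6.19 × 5.835/12.63 = 2.859 V.
I_L = V_out / R_L = 2.859 / 41.1 kΩ = 0.0696 mA.

I_L ≈ 0.0696 mA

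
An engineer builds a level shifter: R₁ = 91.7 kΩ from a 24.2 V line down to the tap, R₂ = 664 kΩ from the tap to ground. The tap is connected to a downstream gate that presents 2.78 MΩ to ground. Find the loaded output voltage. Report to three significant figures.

V_out ≈ 20.7 V

The load sits in parallel with R₂: R₂‖R_L = (664 × 2780) / (664 + 2780) = 536.0 kΩ.
V_out = 24.2 × 536.0 / (91.7 + 536.0) = 24.2 × 536.0/627.7 = 20.7 V.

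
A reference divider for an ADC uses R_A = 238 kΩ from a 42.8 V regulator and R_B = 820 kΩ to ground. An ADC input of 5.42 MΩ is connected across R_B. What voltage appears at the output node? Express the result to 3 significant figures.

The load sits in parallel with R_B: R_B‖R_L = (820 × 5420) / (820 + 5420) = 712.2 kΩ.
V_out = 42.8 × 712.2 / (238 + 712.2) = 42.8 × 712.2/950.2 = 32.1 V.

V_out ≈ 32.1 V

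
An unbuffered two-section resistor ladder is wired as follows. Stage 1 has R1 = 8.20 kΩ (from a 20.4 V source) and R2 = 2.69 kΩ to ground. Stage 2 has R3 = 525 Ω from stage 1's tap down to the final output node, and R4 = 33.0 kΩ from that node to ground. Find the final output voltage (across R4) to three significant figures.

Stage 2 presents R3+R4 = 33520 Ω as a load on stage 1's tap.
Stage 1's lower leg becomes R2‖(R3+R4) = 2490 Ω, so V_mid = 20.4 × 2490/10690 = 4.752 V.
Stage 2 is itself unloaded: V_out = V_mid × R4/(R3+R4) = 4.752 × 33000/33520 = 4.68 V.

V_out ≈ 4.68 V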